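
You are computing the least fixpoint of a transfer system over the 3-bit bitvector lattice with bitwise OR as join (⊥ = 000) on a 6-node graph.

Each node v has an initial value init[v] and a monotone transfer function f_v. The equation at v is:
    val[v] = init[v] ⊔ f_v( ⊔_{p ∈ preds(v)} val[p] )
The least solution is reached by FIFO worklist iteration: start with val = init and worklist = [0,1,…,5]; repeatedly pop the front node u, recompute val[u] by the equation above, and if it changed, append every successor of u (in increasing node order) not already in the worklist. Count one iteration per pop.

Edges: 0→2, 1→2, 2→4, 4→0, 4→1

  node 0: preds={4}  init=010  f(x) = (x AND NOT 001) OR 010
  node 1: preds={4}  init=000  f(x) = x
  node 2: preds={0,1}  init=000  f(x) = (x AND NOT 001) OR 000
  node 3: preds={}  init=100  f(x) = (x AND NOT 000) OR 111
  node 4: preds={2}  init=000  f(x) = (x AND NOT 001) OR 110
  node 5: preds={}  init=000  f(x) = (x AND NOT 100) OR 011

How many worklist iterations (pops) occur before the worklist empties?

Worklist (10 pops):
  #1 pop 0: in=000 → 010 (no change)
  #2 pop 1: in=000 → 000 (no change)
  #3 pop 2: in=010 → 010 (was 000); enqueue []
  #4 pop 3: in=000 → 111 (was 100); enqueue []
  #5 pop 4: in=010 → 110 (was 000); enqueue [0,1]
  #6 pop 5: in=000 → 011 (was 000); enqueue []
  #7 pop 0: in=110 → 110 (was 010); enqueue [2]
  #8 pop 1: in=110 → 110 (was 000); enqueue []
  #9 pop 2: in=110 → 110 (was 010); enqueue [4]
  #10 pop 4: in=110 → 110 (no change)

Fixpoint:
  val[0] = 110
  val[1] = 110
  val[2] = 110
  val[3] = 111
  val[4] = 110
  val[5] = 011

10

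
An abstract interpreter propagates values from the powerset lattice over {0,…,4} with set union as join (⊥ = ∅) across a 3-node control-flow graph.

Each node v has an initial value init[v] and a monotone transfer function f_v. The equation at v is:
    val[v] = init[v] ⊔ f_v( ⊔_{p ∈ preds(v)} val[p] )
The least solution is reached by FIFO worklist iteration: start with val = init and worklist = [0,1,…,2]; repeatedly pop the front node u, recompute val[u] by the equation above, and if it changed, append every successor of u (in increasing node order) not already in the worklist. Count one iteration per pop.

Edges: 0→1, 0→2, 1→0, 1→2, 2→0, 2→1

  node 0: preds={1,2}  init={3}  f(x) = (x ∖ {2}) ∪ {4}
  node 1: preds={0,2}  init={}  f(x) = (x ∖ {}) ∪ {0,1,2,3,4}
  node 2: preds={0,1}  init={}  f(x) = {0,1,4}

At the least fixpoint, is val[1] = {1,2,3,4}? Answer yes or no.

no

Iteration log — 6 steps:
  step 1. node 0  ⊔preds={}  new={3,4}  old={3}  +wl: 
  step 2. node 1  ⊔preds={3,4}  new={0,1,2,3,4}  old={}  +wl: 0
  step 3. node 2  ⊔preds={0,1,2,3,4}  new={0,1,4}  old={}  +wl: 1
  step 4. node 0  ⊔preds={0,1,2,3,4}  new={0,1,3,4}  old={3,4}  +wl: 2
  step 5. node 1  ⊔preds={0,1,3,4}  new={0,1,2,3,4}  stable
  step 6. node 2  ⊔preds={0,1,2,3,4}  new={0,1,4}  stable

Least fixpoint reached:
  node 0: {0,1,3,4}
  node 1: {0,1,2,3,4}
  node 2: {0,1,4}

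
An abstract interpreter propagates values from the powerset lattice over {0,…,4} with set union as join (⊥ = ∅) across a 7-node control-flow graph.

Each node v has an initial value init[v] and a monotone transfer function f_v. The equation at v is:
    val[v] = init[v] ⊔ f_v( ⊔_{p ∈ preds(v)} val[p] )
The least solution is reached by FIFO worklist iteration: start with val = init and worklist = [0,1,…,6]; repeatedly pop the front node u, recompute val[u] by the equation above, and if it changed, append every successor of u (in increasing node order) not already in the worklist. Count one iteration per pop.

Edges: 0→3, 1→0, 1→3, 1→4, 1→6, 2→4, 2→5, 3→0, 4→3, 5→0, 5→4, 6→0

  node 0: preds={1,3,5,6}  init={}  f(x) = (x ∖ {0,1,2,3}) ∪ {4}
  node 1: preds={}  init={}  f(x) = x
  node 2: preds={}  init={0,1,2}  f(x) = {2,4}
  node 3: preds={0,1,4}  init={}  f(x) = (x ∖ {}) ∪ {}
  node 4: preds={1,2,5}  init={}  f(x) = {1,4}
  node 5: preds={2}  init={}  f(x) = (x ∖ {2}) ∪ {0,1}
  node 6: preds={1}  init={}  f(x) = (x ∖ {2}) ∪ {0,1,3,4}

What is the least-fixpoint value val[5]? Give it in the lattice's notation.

Iteration log — 11 steps:
  step 1. node 0  ⊔preds={}  new={4}  old={}  +wl: 
  step 2. node 1  ⊔preds={}  new={}  stable
  step 3. node 2  ⊔preds={}  new={0,1,2,4}  old={0,1,2}  +wl: 
  step 4. node 3  ⊔preds={4}  new={4}  old={}  +wl: 0
  step 5. node 4  ⊔preds={0,1,2,4}  new={1,4}  old={}  +wl: 3
  step 6. node 5  ⊔preds={0,1,2,4}  new={0,1,4}  old={}  +wl: 4
  step 7. node 6  ⊔preds={}  new={0,1,3,4}  old={}  +wl: 
  step 8. node 0  ⊔preds={0,1,3,4}  new={4}  stable
  step 9. node 3  ⊔preds={1,4}  new={1,4}  old={4}  +wl: 0
  step 10. node 4  ⊔preds={0,1,2,4}  new={1,4}  stable
  step 11. node 0  ⊔preds={0,1,3,4}  new={4}  stable

Least fixpoint reached:
  node 0: {4}
  node 1: {}
  node 2: {0,1,2,4}
  node 3: {1,4}
  node 4: {1,4}
  node 5: {0,1,4}
  node 6: {0,1,3,4}

{0,1,4}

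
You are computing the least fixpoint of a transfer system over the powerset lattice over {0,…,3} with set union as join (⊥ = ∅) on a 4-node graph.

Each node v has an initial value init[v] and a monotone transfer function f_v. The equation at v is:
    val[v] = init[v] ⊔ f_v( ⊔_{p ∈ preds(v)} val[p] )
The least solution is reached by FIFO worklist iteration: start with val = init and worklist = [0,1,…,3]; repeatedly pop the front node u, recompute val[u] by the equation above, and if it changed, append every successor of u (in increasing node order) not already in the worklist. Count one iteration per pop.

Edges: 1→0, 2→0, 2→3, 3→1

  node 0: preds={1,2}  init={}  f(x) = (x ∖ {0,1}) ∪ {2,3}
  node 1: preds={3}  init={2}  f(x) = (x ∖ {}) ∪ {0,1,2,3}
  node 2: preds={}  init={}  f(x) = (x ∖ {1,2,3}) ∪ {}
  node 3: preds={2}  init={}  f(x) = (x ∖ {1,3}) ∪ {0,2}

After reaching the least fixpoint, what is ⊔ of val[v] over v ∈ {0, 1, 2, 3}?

Iteration log — 6 steps:
  step 1. node 0  ⊔preds={2}  new={2,3}  old={}  +wl: 
  step 2. node 1  ⊔preds={}  new={0,1,2,3}  old={2}  +wl: 0
  step 3. node 2  ⊔preds={}  new={}  stable
  step 4. node 3  ⊔preds={}  new={0,2}  old={}  +wl: 1
  step 5. node 0  ⊔preds={0,1,2,3}  new={2,3}  stable
  step 6. node 1  ⊔preds={0,2}  new={0,1,2,3}  stable

Least fixpoint reached:
  node 0: {2,3}
  node 1: {0,1,2,3}
  node 2: {}
  node 3: {0,2}

{0,1,2,3}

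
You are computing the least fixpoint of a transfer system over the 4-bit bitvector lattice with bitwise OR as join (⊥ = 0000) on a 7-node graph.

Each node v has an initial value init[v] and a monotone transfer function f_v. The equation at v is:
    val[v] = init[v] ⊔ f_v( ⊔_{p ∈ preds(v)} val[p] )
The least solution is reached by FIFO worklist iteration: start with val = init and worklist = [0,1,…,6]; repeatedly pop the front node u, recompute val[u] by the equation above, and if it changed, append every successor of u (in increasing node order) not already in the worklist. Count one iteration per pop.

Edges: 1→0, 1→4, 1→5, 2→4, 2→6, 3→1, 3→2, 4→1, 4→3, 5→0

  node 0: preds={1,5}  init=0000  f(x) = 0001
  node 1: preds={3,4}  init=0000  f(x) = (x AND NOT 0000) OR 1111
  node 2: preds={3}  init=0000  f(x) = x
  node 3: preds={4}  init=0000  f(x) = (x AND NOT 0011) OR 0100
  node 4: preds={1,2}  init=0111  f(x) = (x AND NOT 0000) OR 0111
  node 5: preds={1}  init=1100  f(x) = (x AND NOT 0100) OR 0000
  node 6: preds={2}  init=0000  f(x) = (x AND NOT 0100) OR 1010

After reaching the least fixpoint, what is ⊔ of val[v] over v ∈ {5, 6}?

1111

Trace (17 dequeues):
  [1] u=0 | in 1100 | out 0001 | prev 0000 | push {}
  [2] u=1 | in 0111 | out 1111 | prev 0000 | push {0}
  [3] u=2 | in 0000 | out 0000 | ==
  [4] u=3 | in 0111 | out 0100 | prev 0000 | push {1,2}
  [5] u=4 | in 1111 | out 1111 | prev 0111 | push {3}
  [6] u=5 | in 1111 | out 1111 | prev 1100 | push {}
  [7] u=6 | in 0000 | out 1010 | prev 0000 | push {}
  [8] u=0 | in 1111 | out 0001 | ==
  [9] u=1 | in 1111 | out 1111 | ==
  [10] u=2 | in 0100 | out 0100 | prev 0000 | push {4,6}
  [11] u=3 | in 1111 | out 1100 | prev 0100 | push {1,2}
  [12] u=4 | in 1111 | out 1111 | ==
  [13] u=6 | in 0100 | out 1010 | ==
  [14] u=1 | in 1111 | out 1111 | ==
  [15] u=2 | in 1100 | out 1100 | prev 0100 | push {4,6}
  [16] u=4 | in 1111 | out 1111 | ==
  [17] u=6 | in 1100 | out 1010 | ==

Converged values:
  [0] 0001
  [1] 1111
  [2] 1100
  [3] 1100
  [4] 1111
  [5] 1111
  [6] 1010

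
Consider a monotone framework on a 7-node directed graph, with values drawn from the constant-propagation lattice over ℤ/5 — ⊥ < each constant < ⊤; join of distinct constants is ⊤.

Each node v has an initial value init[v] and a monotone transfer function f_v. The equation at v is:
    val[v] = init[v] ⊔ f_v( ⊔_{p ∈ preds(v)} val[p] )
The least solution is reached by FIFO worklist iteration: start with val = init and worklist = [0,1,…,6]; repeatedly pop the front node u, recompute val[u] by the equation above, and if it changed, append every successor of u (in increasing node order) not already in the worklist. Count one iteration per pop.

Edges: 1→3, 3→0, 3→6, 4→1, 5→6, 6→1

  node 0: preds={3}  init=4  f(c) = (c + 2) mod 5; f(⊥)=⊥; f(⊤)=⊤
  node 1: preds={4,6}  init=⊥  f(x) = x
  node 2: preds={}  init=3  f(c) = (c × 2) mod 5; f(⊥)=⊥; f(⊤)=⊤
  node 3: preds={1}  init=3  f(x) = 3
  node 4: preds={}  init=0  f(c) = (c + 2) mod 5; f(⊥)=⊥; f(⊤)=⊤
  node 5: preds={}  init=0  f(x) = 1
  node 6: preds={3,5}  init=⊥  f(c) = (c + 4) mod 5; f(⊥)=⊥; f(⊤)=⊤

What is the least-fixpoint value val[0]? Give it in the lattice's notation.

⊤

Iteration log — 9 steps:
  step 1. node 0  ⊔preds=3  new=⊤  old=4  +wl: 
  step 2. node 1  ⊔preds=0  new=0  old=⊥  +wl: 
  step 3. node 2  ⊔preds=⊥  new=3  stable
  step 4. node 3  ⊔preds=0  new=3  stable
  step 5. node 4  ⊔preds=⊥  new=0  stable
  step 6. node 5  ⊔preds=⊥  new=⊤  old=0  +wl: 
  step 7. node 6  ⊔preds=⊤  new=⊤  old=⊥  +wl: 1
  step 8. node 1  ⊔preds=⊤  new=⊤  old=0  +wl: 3
  step 9. node 3  ⊔preds=⊤  new=3  stable

Least fixpoint reached:
  node 0: ⊤
  node 1: ⊤
  node 2: 3
  node 3: 3
  node 4: 0
  node 5: ⊤
  node 6: ⊤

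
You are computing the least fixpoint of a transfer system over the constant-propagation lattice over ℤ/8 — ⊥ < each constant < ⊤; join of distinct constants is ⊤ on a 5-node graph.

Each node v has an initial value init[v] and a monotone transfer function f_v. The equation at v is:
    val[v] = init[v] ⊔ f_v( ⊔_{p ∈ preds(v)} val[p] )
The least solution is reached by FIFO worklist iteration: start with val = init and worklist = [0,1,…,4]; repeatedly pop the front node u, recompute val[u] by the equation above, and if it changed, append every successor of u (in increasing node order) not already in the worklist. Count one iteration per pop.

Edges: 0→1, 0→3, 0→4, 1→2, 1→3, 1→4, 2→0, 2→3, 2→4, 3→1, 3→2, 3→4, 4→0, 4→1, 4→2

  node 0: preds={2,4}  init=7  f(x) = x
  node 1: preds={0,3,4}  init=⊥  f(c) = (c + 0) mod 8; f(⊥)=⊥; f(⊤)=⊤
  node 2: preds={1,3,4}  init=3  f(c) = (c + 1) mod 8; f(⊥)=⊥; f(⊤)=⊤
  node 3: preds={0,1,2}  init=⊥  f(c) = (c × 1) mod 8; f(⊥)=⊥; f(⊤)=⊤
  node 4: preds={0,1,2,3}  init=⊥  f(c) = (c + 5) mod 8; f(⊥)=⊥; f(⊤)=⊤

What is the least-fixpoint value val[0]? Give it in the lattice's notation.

⊤

Trace (8 dequeues):
  [1] u=0 | in 3 | out ⊤ | prev 7 | push {}
  [2] u=1 | in ⊤ | out ⊤ | prev ⊥ | push {}
  [3] u=2 | in ⊤ | out ⊤ | prev 3 | push {0}
  [4] u=3 | in ⊤ | out ⊤ | prev ⊥ | push {1,2}
  [5] u=4 | in ⊤ | out ⊤ | prev ⊥ | push {}
  [6] u=0 | in ⊤ | out ⊤ | ==
  [7] u=1 | in ⊤ | out ⊤ | ==
  [8] u=2 | in ⊤ | out ⊤ | ==

Converged values:
  [0] ⊤
  [1] ⊤
  [2] ⊤
  [3] ⊤
  [4] ⊤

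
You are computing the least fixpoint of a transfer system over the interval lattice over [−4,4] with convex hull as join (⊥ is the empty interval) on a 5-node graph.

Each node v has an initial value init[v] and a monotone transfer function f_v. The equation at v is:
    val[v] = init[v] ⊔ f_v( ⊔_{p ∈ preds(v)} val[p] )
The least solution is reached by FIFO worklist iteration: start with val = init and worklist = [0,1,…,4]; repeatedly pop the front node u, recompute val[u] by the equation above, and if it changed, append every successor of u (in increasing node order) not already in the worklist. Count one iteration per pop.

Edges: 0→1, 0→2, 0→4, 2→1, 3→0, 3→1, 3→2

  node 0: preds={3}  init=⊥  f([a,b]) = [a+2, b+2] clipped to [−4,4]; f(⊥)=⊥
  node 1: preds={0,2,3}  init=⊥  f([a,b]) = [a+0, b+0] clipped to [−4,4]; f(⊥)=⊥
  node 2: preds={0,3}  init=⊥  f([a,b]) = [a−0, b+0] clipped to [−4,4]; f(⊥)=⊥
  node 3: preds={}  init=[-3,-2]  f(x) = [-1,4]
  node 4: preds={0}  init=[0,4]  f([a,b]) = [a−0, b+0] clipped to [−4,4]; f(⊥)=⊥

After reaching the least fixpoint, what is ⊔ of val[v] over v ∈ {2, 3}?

Worklist (10 pops):
  #1 pop 0: in=[-3,-2] → [-1,0] (was ⊥); enqueue []
  #2 pop 1: in=[-3,0] → [-3,0] (was ⊥); enqueue []
  #3 pop 2: in=[-3,0] → [-3,0] (was ⊥); enqueue [1]
  #4 pop 3: in=⊥ → [-3,4] (was [-3,-2]); enqueue [0,2]
  #5 pop 4: in=[-1,0] → [-1,4] (was [0,4]); enqueue []
  #6 pop 1: in=[-3,4] → [-3,4] (was [-3,0]); enqueue []
  #7 pop 0: in=[-3,4] → [-1,4] (was [-1,0]); enqueue [1,4]
  #8 pop 2: in=[-3,4] → [-3,4] (was [-3,0]); enqueue []
  #9 pop 1: in=[-3,4] → [-3,4] (no change)
  #10 pop 4: in=[-1,4] → [-1,4] (no change)

Fixpoint:
  val[0] = [-1,4]
  val[1] = [-3,4]
  val[2] = [-3,4]
  val[3] = [-3,4]
  val[4] = [-1,4]

[-3,4]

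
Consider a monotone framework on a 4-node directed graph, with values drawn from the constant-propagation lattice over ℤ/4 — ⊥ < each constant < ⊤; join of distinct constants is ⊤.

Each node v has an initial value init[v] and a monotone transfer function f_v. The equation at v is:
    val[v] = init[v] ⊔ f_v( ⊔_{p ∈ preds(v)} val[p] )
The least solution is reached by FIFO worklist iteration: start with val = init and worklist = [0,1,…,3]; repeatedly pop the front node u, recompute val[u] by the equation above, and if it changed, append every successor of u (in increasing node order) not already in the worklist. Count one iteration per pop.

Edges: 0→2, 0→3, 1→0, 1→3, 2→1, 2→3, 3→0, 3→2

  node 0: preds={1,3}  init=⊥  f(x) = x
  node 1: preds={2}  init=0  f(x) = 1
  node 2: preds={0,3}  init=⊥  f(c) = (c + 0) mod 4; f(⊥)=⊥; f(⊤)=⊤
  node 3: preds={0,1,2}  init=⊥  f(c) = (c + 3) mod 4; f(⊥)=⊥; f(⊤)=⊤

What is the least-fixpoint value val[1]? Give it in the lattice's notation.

⊤

Worklist (9 pops):
  #1 pop 0: in=0 → 0 (was ⊥); enqueue []
  #2 pop 1: in=⊥ → ⊤ (was 0); enqueue [0]
  #3 pop 2: in=0 → 0 (was ⊥); enqueue [1]
  #4 pop 3: in=⊤ → ⊤ (was ⊥); enqueue [2]
  #5 pop 0: in=⊤ → ⊤ (was 0); enqueue [3]
  #6 pop 1: in=0 → ⊤ (no change)
  #7 pop 2: in=⊤ → ⊤ (was 0); enqueue [1]
  #8 pop 3: in=⊤ → ⊤ (no change)
  #9 pop 1: in=⊤ → ⊤ (no change)

Fixpoint:
  val[0] = ⊤
  val[1] = ⊤
  val[2] = ⊤
  val[3] = ⊤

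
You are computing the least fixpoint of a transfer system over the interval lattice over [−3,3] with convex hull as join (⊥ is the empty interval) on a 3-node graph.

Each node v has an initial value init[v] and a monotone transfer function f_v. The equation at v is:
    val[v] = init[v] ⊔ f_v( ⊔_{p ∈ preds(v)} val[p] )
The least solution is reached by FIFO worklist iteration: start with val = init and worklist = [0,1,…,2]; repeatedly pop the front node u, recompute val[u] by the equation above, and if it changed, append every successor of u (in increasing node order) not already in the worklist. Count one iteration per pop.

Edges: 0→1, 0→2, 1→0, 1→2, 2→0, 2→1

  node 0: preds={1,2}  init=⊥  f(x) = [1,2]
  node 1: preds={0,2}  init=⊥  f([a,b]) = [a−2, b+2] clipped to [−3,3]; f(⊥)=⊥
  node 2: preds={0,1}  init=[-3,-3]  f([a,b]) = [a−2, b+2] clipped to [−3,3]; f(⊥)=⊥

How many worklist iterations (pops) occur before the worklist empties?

Iteration log — 5 steps:
  step 1. node 0  ⊔preds=[-3,-3]  new=[1,2]  old=⊥  +wl: 
  step 2. node 1  ⊔preds=[-3,2]  new=[-3,3]  old=⊥  +wl: 0
  step 3. node 2  ⊔preds=[-3,3]  new=[-3,3]  old=[-3,-3]  +wl: 1
  step 4. node 0  ⊔preds=[-3,3]  new=[1,2]  stable
  step 5. node 1  ⊔preds=[-3,3]  new=[-3,3]  stable

Least fixpoint reached:
  node 0: [1,2]
  node 1: [-3,3]
  node 2: [-3,3]

5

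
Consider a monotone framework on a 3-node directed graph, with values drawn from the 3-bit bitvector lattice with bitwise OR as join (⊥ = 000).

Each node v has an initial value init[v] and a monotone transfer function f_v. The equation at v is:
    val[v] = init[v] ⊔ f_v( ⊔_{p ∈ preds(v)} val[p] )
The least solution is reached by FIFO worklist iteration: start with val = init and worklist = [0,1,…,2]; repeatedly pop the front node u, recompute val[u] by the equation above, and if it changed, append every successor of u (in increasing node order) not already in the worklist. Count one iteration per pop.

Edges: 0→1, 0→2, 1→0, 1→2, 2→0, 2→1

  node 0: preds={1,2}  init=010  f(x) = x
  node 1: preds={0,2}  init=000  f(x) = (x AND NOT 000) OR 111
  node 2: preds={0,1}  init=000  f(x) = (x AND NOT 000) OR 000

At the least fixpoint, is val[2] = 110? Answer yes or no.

Worklist (6 pops):
  #1 pop 0: in=000 → 010 (no change)
  #2 pop 1: in=010 → 111 (was 000); enqueue [0]
  #3 pop 2: in=111 → 111 (was 000); enqueue [1]
  #4 pop 0: in=111 → 111 (was 010); enqueue [2]
  #5 pop 1: in=111 → 111 (no change)
  #6 pop 2: in=111 → 111 (no change)

Fixpoint:
  val[0] = 111
  val[1] = 111
  val[2] = 111

no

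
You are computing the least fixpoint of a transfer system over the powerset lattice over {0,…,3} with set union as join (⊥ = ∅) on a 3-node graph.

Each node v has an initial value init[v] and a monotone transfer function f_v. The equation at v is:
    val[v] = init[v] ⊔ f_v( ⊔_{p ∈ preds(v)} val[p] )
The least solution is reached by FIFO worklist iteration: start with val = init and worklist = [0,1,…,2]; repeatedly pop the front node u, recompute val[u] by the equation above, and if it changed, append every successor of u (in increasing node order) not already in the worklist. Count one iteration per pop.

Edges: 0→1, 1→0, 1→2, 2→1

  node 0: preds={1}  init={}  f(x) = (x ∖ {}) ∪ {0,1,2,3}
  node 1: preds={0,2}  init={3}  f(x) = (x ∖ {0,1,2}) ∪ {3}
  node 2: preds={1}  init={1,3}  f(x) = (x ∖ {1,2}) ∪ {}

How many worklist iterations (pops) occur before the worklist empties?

3

Trace (3 dequeues):
  [1] u=0 | in {3} | out {0,1,2,3} | prev {} | push {}
  [2] u=1 | in {0,1,2,3} | out {3} | ==
  [3] u=2 | in {3} | out {1,3} | ==

Converged values:
  [0] {0,1,2,3}
  [1] {3}
  [2] {1,3}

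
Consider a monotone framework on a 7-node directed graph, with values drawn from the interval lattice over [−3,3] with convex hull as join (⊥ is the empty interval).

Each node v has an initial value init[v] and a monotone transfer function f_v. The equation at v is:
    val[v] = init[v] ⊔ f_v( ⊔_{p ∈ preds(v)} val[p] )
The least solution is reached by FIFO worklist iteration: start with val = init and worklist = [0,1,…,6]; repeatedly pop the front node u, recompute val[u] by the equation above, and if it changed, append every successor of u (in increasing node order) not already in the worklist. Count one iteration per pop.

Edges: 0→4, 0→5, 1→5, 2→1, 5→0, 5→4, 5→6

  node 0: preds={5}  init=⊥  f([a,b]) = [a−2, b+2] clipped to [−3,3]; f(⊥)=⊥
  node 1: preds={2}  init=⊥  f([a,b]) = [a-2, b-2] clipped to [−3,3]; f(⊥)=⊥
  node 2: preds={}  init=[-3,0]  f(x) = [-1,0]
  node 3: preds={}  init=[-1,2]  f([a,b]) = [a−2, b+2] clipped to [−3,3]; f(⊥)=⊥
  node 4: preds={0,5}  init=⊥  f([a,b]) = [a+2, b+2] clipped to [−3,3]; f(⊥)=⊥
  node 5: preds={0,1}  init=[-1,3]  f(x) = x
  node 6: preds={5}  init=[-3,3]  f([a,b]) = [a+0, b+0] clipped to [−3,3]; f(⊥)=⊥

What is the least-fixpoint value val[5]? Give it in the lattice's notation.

Worklist (9 pops):
  #1 pop 0: in=[-1,3] → [-3,3] (was ⊥); enqueue []
  #2 pop 1: in=[-3,0] → [-3,-2] (was ⊥); enqueue []
  #3 pop 2: in=⊥ → [-3,0] (no change)
  #4 pop 3: in=⊥ → [-1,2] (no change)
  #5 pop 4: in=[-3,3] → [-1,3] (was ⊥); enqueue []
  #6 pop 5: in=[-3,3] → [-3,3] (was [-1,3]); enqueue [0,4]
  #7 pop 6: in=[-3,3] → [-3,3] (no change)
  #8 pop 0: in=[-3,3] → [-3,3] (no change)
  #9 pop 4: in=[-3,3] → [-1,3] (no change)

Fixpoint:
  val[0] = [-3,3]
  val[1] = [-3,-2]
  val[2] = [-3,0]
  val[3] = [-1,2]
  val[4] = [-1,3]
  val[5] = [-3,3]
  val[6] = [-3,3]

[-3,3]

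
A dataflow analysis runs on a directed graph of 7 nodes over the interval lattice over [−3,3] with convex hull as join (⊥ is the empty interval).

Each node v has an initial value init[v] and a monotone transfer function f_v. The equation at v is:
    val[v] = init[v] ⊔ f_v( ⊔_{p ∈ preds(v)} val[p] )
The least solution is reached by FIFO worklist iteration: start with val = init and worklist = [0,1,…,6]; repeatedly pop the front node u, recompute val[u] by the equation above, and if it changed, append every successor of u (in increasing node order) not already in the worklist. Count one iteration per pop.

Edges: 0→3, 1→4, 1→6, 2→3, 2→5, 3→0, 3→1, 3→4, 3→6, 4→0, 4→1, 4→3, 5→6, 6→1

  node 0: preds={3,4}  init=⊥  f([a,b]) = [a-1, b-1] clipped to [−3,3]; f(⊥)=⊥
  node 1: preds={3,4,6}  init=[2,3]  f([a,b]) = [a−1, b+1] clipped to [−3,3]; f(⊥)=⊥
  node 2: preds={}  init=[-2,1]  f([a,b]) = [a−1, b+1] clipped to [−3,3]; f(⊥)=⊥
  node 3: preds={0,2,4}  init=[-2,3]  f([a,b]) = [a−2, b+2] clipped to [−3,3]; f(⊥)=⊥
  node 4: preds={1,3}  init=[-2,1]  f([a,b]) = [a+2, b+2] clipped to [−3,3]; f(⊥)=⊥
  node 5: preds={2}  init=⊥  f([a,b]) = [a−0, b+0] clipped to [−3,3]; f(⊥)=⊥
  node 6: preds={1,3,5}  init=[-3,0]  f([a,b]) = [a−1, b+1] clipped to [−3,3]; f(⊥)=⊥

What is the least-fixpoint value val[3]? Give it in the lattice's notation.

[-3,3]

Trace (10 dequeues):
  [1] u=0 | in [-2,3] | out [-3,2] | prev ⊥ | push {}
  [2] u=1 | in [-3,3] | out [-3,3] | prev [2,3] | push {}
  [3] u=2 | in ⊥ | out [-2,1] | ==
  [4] u=3 | in [-3,2] | out [-3,3] | prev [-2,3] | push {0,1}
  [5] u=4 | in [-3,3] | out [-2,3] | prev [-2,1] | push {3}
  [6] u=5 | in [-2,1] | out [-2,1] | prev ⊥ | push {}
  [7] u=6 | in [-3,3] | out [-3,3] | prev [-3,0] | push {}
  [8] u=0 | in [-3,3] | out [-3,2] | ==
  [9] u=1 | in [-3,3] | out [-3,3] | ==
  [10] u=3 | in [-3,3] | out [-3,3] | ==

Converged values:
  [0] [-3,2]
  [1] [-3,3]
  [2] [-2,1]
  [3] [-3,3]
  [4] [-2,3]
  [5] [-2,1]
  [6] [-3,3]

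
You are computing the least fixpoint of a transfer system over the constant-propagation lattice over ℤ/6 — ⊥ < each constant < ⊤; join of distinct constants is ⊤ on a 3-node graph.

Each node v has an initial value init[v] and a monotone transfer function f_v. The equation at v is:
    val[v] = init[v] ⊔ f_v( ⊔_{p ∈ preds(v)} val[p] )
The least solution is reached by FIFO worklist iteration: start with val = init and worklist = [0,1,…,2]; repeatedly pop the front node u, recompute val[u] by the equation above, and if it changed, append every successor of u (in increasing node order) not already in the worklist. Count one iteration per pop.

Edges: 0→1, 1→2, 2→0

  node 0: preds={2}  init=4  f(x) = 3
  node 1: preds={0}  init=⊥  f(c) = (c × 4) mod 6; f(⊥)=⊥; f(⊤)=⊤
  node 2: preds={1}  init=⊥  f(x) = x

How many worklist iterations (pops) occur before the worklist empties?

4

Trace (4 dequeues):
  [1] u=0 | in ⊥ | out ⊤ | prev 4 | push {}
  [2] u=1 | in ⊤ | out ⊤ | prev ⊥ | push {}
  [3] u=2 | in ⊤ | out ⊤ | prev ⊥ | push {0}
  [4] u=0 | in ⊤ | out ⊤ | ==

Converged values:
  [0] ⊤
  [1] ⊤
  [2] ⊤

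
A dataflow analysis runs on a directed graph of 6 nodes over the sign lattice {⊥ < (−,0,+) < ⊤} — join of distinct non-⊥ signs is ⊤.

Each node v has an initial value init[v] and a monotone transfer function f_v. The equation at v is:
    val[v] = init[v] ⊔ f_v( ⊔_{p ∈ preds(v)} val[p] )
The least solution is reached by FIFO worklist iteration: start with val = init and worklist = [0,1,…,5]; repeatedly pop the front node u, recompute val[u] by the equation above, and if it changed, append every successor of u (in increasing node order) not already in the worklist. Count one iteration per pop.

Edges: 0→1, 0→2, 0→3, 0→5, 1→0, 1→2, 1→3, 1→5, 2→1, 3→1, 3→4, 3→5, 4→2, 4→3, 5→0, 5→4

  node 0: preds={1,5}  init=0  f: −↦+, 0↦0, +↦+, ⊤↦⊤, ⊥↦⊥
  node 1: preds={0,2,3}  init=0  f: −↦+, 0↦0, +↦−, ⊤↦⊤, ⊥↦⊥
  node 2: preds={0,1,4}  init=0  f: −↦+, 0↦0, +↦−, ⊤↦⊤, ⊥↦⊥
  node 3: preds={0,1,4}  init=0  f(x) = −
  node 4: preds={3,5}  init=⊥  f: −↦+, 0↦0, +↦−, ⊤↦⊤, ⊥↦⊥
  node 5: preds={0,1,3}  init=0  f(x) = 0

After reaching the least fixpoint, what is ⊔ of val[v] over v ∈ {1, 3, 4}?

Trace (14 dequeues):
  [1] u=0 | in 0 | out 0 | ==
  [2] u=1 | in 0 | out 0 | ==
  [3] u=2 | in 0 | out 0 | ==
  [4] u=3 | in 0 | out ⊤ | prev 0 | push {1}
  [5] u=4 | in ⊤ | out ⊤ | prev ⊥ | push {2,3}
  [6] u=5 | in ⊤ | out 0 | ==
  [7] u=1 | in ⊤ | out ⊤ | prev 0 | push {0,5}
  [8] u=2 | in ⊤ | out ⊤ | prev 0 | push {1}
  [9] u=3 | in ⊤ | out ⊤ | ==
  [10] u=0 | in ⊤ | out ⊤ | prev 0 | push {2,3}
  [11] u=5 | in ⊤ | out 0 | ==
  [12] u=1 | in ⊤ | out ⊤ | ==
  [13] u=2 | in ⊤ | out ⊤ | ==
  [14] u=3 | in ⊤ | out ⊤ | ==

Converged values:
  [0] ⊤
  [1] ⊤
  [2] ⊤
  [3] ⊤
  [4] ⊤
  [5] 0

⊤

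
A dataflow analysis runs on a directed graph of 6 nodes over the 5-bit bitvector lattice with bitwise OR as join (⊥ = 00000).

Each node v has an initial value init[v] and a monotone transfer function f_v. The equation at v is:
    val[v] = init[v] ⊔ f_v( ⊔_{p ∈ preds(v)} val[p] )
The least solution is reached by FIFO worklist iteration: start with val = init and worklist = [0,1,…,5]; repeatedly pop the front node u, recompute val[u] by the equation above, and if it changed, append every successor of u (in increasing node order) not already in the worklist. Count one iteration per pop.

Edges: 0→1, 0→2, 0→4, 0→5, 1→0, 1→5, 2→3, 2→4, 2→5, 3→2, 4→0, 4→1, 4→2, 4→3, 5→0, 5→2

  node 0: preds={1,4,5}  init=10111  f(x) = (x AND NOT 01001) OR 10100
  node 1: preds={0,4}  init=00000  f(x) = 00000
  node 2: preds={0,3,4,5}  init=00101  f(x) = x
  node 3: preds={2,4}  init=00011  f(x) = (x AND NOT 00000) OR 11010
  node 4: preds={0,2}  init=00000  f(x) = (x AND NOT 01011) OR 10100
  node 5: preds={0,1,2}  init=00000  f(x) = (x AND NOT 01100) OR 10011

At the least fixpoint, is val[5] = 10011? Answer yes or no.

yes

Trace (12 dequeues):
  [1] u=0 | in 00000 | out 10111 | ==
  [2] u=1 | in 10111 | out 00000 | ==
  [3] u=2 | in 10111 | out 10111 | prev 00101 | push {}
  [4] u=3 | in 10111 | out 11111 | prev 00011 | push {2}
  [5] u=4 | in 10111 | out 10100 | prev 00000 | push {0,1,3}
  [6] u=5 | in 10111 | out 10011 | prev 00000 | push {}
  [7] u=2 | in 11111 | out 11111 | prev 10111 | push {4,5}
  [8] u=0 | in 10111 | out 10111 | ==
  [9] u=1 | in 10111 | out 00000 | ==
  [10] u=3 | in 11111 | out 11111 | ==
  [11] u=4 | in 11111 | out 10100 | ==
  [12] u=5 | in 11111 | out 10011 | ==

Converged values:
  [0] 10111
  [1] 00000
  [2] 11111
  [3] 11111
  [4] 10100
  [5] 10011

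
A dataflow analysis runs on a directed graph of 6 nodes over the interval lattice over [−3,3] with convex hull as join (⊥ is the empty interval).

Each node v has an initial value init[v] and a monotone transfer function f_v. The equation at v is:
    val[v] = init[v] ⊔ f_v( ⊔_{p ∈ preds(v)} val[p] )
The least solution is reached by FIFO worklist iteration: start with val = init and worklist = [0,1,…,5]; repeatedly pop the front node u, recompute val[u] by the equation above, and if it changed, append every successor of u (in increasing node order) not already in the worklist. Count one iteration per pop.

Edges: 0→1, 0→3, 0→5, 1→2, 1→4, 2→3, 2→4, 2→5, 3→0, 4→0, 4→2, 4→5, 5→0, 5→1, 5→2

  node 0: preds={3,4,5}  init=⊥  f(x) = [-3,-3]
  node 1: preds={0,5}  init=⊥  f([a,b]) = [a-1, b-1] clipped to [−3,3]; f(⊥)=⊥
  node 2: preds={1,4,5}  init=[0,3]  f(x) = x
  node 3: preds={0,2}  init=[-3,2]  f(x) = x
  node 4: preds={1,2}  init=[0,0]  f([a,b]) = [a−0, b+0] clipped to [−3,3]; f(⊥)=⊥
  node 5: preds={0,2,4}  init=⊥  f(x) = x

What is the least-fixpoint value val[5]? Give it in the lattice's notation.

Worklist (11 pops):
  #1 pop 0: in=[-3,2] → [-3,-3] (was ⊥); enqueue []
  #2 pop 1: in=[-3,-3] → [-3,-3] (was ⊥); enqueue []
  #3 pop 2: in=[-3,0] → [-3,3] (was [0,3]); enqueue []
  #4 pop 3: in=[-3,3] → [-3,3] (was [-3,2]); enqueue [0]
  #5 pop 4: in=[-3,3] → [-3,3] (was [0,0]); enqueue [2]
  #6 pop 5: in=[-3,3] → [-3,3] (was ⊥); enqueue [1]
  #7 pop 0: in=[-3,3] → [-3,-3] (no change)
  #8 pop 2: in=[-3,3] → [-3,3] (no change)
  #9 pop 1: in=[-3,3] → [-3,2] (was [-3,-3]); enqueue [2,4]
  #10 pop 2: in=[-3,3] → [-3,3] (no change)
  #11 pop 4: in=[-3,3] → [-3,3] (no change)

Fixpoint:
  val[0] = [-3,-3]
  val[1] = [-3,2]
  val[2] = [-3,3]
  val[3] = [-3,3]
  val[4] = [-3,3]
  val[5] = [-3,3]

[-3,3]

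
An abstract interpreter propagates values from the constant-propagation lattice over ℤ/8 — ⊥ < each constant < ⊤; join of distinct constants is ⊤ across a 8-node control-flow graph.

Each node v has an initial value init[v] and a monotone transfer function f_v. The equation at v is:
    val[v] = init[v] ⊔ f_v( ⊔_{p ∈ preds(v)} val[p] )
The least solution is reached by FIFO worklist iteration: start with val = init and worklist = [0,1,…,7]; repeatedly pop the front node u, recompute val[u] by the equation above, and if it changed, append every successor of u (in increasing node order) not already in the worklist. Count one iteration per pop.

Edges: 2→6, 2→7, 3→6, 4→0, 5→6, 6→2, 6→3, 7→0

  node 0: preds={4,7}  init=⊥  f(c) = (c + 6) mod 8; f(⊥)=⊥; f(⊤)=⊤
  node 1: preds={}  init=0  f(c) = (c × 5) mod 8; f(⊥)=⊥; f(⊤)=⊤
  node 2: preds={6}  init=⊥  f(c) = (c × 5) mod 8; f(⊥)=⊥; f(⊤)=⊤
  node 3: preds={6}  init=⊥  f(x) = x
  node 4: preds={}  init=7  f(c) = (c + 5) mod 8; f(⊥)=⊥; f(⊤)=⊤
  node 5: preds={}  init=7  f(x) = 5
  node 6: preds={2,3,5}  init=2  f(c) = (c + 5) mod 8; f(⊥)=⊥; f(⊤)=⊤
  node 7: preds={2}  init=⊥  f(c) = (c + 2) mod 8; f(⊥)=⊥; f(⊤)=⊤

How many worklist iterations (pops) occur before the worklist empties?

14

Worklist (14 pops):
  #1 pop 0: in=7 → 5 (was ⊥); enqueue []
  #2 pop 1: in=⊥ → 0 (no change)
  #3 pop 2: in=2 → 2 (was ⊥); enqueue []
  #4 pop 3: in=2 → 2 (was ⊥); enqueue []
  #5 pop 4: in=⊥ → 7 (no change)
  #6 pop 5: in=⊥ → ⊤ (was 7); enqueue []
  #7 pop 6: in=⊤ → ⊤ (was 2); enqueue [2,3]
  #8 pop 7: in=2 → 4 (was ⊥); enqueue [0]
  #9 pop 2: in=⊤ → ⊤ (was 2); enqueue [6,7]
  #10 pop 3: in=⊤ → ⊤ (was 2); enqueue []
  #11 pop 0: in=⊤ → ⊤ (was 5); enqueue []
  #12 pop 6: in=⊤ → ⊤ (no change)
  #13 pop 7: in=⊤ → ⊤ (was 4); enqueue [0]
  #14 pop 0: in=⊤ → ⊤ (no change)

Fixpoint:
  val[0] = ⊤
  val[1] = 0
  val[2] = ⊤
  val[3] = ⊤
  val[4] = 7
  val[5] = ⊤
  val[6] = ⊤
  val[7] = ⊤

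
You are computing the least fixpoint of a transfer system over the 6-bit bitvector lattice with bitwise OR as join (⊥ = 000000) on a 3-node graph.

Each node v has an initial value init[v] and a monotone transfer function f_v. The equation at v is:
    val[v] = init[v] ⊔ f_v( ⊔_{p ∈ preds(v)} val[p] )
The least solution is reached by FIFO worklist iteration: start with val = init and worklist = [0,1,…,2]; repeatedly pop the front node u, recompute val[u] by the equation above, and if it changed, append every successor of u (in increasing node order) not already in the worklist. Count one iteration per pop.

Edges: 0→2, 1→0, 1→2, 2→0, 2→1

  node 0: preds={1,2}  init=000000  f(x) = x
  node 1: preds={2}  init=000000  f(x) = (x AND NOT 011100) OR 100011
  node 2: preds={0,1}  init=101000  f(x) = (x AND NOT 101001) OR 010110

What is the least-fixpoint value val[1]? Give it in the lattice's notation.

100011

Iteration log — 6 steps:
  step 1. node 0  ⊔preds=101000  new=101000  old=000000  +wl: 
  step 2. node 1  ⊔preds=101000  new=100011  old=000000  +wl: 0
  step 3. node 2  ⊔preds=101011  new=111110  old=101000  +wl: 1
  step 4. node 0  ⊔preds=111111  new=111111  old=101000  +wl: 2
  step 5. node 1  ⊔preds=111110  new=100011  stable
  step 6. node 2  ⊔preds=111111  new=111110  stable

Least fixpoint reached:
  node 0: 111111
  node 1: 100011
  node 2: 111110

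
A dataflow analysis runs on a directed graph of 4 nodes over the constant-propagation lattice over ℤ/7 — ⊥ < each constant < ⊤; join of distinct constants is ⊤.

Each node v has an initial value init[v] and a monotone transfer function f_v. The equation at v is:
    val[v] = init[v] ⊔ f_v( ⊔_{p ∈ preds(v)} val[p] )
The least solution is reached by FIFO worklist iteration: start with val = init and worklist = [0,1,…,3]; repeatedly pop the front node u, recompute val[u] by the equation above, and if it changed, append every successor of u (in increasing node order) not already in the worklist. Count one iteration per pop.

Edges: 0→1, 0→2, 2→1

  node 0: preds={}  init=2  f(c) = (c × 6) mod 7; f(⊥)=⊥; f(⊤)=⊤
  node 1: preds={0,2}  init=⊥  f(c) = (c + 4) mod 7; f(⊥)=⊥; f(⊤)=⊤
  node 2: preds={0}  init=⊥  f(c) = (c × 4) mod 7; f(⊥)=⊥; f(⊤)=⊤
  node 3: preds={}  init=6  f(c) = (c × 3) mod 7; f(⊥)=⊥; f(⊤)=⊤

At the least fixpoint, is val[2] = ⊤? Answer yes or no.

no

Trace (5 dequeues):
  [1] u=0 | in ⊥ | out 2 | ==
  [2] u=1 | in 2 | out 6 | prev ⊥ | push {}
  [3] u=2 | in 2 | out 1 | prev ⊥ | push {1}
  [4] u=3 | in ⊥ | out 6 | ==
  [5] u=1 | in ⊤ | out ⊤ | prev 6 | push {}

Converged values:
  [0] 2
  [1] ⊤
  [2] 1
  [3] 6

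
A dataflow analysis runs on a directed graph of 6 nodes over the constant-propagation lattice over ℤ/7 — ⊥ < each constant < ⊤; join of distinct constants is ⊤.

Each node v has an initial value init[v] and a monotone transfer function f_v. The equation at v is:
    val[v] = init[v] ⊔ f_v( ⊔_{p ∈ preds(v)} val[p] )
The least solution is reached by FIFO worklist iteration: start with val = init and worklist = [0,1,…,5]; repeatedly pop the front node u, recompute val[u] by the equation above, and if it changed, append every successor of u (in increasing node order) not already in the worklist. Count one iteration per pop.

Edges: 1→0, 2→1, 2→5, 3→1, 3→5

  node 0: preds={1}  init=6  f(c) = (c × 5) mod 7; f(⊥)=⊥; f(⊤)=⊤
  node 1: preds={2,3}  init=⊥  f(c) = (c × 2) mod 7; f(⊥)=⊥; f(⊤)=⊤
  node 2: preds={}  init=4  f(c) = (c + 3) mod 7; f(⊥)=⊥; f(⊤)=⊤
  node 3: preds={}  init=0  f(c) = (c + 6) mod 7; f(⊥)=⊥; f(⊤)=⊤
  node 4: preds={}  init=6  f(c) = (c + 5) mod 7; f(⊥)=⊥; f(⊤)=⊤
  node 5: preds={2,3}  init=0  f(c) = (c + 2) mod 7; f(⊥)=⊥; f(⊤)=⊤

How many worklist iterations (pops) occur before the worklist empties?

Trace (7 dequeues):
  [1] u=0 | in ⊥ | out 6 | ==
  [2] u=1 | in ⊤ | out ⊤ | prev ⊥ | push {0}
  [3] u=2 | in ⊥ | out 4 | ==
  [4] u=3 | in ⊥ | out 0 | ==
  [5] u=4 | in ⊥ | out 6 | ==
  [6] u=5 | in ⊤ | out ⊤ | prev 0 | push {}
  [7] u=0 | in ⊤ | out ⊤ | prev 6 | push {}

Converged values:
  [0] ⊤
  [1] ⊤
  [2] 4
  [3] 0
  [4] 6
  [5] ⊤

7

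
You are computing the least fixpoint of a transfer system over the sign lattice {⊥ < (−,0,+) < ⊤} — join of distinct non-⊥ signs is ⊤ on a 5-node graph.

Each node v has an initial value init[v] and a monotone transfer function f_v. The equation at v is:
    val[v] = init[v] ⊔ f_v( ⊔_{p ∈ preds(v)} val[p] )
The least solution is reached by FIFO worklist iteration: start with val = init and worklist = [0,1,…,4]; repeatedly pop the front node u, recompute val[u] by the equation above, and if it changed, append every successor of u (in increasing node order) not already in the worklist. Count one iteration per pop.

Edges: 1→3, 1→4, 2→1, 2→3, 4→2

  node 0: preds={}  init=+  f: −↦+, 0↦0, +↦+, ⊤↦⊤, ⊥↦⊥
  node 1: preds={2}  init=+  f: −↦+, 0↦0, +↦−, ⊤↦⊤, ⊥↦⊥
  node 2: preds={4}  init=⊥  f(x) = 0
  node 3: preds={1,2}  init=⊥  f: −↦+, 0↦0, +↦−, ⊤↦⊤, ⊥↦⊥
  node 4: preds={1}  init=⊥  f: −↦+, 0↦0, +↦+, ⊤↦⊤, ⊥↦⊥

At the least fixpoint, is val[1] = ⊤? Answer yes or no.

Worklist (10 pops):
  #1 pop 0: in=⊥ → + (no change)
  #2 pop 1: in=⊥ → + (no change)
  #3 pop 2: in=⊥ → 0 (was ⊥); enqueue [1]
  #4 pop 3: in=⊤ → ⊤ (was ⊥); enqueue []
  #5 pop 4: in=+ → + (was ⊥); enqueue [2]
  #6 pop 1: in=0 → ⊤ (was +); enqueue [3,4]
  #7 pop 2: in=+ → 0 (no change)
  #8 pop 3: in=⊤ → ⊤ (no change)
  #9 pop 4: in=⊤ → ⊤ (was +); enqueue [2]
  #10 pop 2: in=⊤ → 0 (no change)

Fixpoint:
  val[0] = +
  val[1] = ⊤
  val[2] = 0
  val[3] = ⊤
  val[4] = ⊤

yes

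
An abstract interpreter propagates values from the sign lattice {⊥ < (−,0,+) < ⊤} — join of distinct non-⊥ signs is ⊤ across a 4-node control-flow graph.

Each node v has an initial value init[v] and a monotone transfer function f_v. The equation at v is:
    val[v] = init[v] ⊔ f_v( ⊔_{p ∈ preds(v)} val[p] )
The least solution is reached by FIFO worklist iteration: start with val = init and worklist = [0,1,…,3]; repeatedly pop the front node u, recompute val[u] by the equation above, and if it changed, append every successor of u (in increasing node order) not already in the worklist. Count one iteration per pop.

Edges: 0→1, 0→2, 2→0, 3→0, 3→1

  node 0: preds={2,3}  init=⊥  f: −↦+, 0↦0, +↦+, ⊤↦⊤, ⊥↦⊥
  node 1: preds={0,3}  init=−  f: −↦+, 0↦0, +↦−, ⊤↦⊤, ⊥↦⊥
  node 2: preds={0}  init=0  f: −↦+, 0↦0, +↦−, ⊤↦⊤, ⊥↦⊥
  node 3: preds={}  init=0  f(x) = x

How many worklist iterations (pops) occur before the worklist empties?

4

Worklist (4 pops):
  #1 pop 0: in=0 → 0 (was ⊥); enqueue []
  #2 pop 1: in=0 → ⊤ (was −); enqueue []
  #3 pop 2: in=0 → 0 (no change)
  #4 pop 3: in=⊥ → 0 (no change)

Fixpoint:
  val[0] = 0
  val[1] = ⊤
  val[2] = 0
  val[3] = 0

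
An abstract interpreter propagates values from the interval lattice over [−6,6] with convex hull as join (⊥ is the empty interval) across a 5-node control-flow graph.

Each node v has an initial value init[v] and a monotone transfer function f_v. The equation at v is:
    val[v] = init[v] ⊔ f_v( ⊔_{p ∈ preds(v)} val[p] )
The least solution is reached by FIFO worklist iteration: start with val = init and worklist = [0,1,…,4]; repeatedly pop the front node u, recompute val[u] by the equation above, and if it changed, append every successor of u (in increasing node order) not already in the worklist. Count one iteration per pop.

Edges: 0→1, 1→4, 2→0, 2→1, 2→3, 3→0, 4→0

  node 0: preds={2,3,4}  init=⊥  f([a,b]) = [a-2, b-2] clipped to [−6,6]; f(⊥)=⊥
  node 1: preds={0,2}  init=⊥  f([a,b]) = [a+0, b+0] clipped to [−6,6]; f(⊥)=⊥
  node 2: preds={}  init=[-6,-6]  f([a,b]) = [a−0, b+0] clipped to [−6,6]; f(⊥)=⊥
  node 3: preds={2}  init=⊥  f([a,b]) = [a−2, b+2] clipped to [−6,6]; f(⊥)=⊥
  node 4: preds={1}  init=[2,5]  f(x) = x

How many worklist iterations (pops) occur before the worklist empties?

6

Worklist (6 pops):
  #1 pop 0: in=[-6,5] → [-6,3] (was ⊥); enqueue []
  #2 pop 1: in=[-6,3] → [-6,3] (was ⊥); enqueue []
  #3 pop 2: in=⊥ → [-6,-6] (no change)
  #4 pop 3: in=[-6,-6] → [-6,-4] (was ⊥); enqueue [0]
  #5 pop 4: in=[-6,3] → [-6,5] (was [2,5]); enqueue []
  #6 pop 0: in=[-6,5] → [-6,3] (no change)

Fixpoint:
  val[0] = [-6,3]
  val[1] = [-6,3]
  val[2] = [-6,-6]
  val[3] = [-6,-4]
  val[4] = [-6,5]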